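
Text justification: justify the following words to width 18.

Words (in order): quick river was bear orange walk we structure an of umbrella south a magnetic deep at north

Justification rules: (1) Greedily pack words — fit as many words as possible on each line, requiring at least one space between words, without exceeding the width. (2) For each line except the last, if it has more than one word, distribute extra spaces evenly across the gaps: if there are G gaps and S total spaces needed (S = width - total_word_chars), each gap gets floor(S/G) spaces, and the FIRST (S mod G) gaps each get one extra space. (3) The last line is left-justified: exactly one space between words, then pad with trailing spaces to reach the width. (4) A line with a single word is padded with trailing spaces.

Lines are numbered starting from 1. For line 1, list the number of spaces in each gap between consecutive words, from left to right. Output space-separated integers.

Line 1: ['quick', 'river', 'was'] (min_width=15, slack=3)
Line 2: ['bear', 'orange', 'walk'] (min_width=16, slack=2)
Line 3: ['we', 'structure', 'an', 'of'] (min_width=18, slack=0)
Line 4: ['umbrella', 'south', 'a'] (min_width=16, slack=2)
Line 5: ['magnetic', 'deep', 'at'] (min_width=16, slack=2)
Line 6: ['north'] (min_width=5, slack=13)

Answer: 3 2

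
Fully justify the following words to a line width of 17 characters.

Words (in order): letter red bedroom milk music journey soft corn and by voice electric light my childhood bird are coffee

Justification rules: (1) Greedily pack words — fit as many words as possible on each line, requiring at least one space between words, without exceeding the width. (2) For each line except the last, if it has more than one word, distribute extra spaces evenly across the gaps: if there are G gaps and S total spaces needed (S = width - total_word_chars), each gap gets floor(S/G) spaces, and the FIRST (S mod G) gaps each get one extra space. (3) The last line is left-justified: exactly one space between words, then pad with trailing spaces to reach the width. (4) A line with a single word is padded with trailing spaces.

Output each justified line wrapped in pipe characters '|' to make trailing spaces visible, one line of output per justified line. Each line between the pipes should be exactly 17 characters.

Line 1: ['letter', 'red'] (min_width=10, slack=7)
Line 2: ['bedroom', 'milk'] (min_width=12, slack=5)
Line 3: ['music', 'journey'] (min_width=13, slack=4)
Line 4: ['soft', 'corn', 'and', 'by'] (min_width=16, slack=1)
Line 5: ['voice', 'electric'] (min_width=14, slack=3)
Line 6: ['light', 'my'] (min_width=8, slack=9)
Line 7: ['childhood', 'bird'] (min_width=14, slack=3)
Line 8: ['are', 'coffee'] (min_width=10, slack=7)

Answer: |letter        red|
|bedroom      milk|
|music     journey|
|soft  corn and by|
|voice    electric|
|light          my|
|childhood    bird|
|are coffee       |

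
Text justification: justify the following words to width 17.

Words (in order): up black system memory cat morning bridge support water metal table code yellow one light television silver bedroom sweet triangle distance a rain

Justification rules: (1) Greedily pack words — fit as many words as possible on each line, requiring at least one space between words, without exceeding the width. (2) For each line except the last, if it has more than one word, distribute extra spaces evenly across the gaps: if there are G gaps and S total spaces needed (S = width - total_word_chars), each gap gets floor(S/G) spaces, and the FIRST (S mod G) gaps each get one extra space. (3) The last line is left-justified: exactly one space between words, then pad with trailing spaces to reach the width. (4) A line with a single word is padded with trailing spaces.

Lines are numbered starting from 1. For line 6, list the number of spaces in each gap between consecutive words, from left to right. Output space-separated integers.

Line 1: ['up', 'black', 'system'] (min_width=15, slack=2)
Line 2: ['memory', 'cat'] (min_width=10, slack=7)
Line 3: ['morning', 'bridge'] (min_width=14, slack=3)
Line 4: ['support', 'water'] (min_width=13, slack=4)
Line 5: ['metal', 'table', 'code'] (min_width=16, slack=1)
Line 6: ['yellow', 'one', 'light'] (min_width=16, slack=1)
Line 7: ['television', 'silver'] (min_width=17, slack=0)
Line 8: ['bedroom', 'sweet'] (min_width=13, slack=4)
Line 9: ['triangle', 'distance'] (min_width=17, slack=0)
Line 10: ['a', 'rain'] (min_width=6, slack=11)

Answer: 2 1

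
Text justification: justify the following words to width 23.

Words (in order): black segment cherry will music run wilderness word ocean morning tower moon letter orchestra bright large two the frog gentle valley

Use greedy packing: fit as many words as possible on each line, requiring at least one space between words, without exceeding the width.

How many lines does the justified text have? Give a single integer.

Answer: 7

Derivation:
Line 1: ['black', 'segment', 'cherry'] (min_width=20, slack=3)
Line 2: ['will', 'music', 'run'] (min_width=14, slack=9)
Line 3: ['wilderness', 'word', 'ocean'] (min_width=21, slack=2)
Line 4: ['morning', 'tower', 'moon'] (min_width=18, slack=5)
Line 5: ['letter', 'orchestra', 'bright'] (min_width=23, slack=0)
Line 6: ['large', 'two', 'the', 'frog'] (min_width=18, slack=5)
Line 7: ['gentle', 'valley'] (min_width=13, slack=10)
Total lines: 7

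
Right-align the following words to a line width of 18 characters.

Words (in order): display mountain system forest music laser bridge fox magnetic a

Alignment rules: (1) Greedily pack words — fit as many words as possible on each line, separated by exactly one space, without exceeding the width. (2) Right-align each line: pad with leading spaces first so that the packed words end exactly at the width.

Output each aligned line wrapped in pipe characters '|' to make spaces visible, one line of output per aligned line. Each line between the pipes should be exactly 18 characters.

Answer: |  display mountain|
|     system forest|
|music laser bridge|
|    fox magnetic a|

Derivation:
Line 1: ['display', 'mountain'] (min_width=16, slack=2)
Line 2: ['system', 'forest'] (min_width=13, slack=5)
Line 3: ['music', 'laser', 'bridge'] (min_width=18, slack=0)
Line 4: ['fox', 'magnetic', 'a'] (min_width=14, slack=4)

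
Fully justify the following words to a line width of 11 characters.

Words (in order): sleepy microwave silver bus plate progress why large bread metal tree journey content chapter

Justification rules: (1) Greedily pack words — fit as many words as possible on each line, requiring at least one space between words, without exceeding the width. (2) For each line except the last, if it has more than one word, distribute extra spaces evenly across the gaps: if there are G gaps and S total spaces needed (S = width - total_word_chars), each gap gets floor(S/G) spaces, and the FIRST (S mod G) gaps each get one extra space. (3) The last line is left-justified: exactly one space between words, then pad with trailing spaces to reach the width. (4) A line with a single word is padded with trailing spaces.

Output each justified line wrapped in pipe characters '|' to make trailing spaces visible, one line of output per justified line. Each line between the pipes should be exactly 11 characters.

Line 1: ['sleepy'] (min_width=6, slack=5)
Line 2: ['microwave'] (min_width=9, slack=2)
Line 3: ['silver', 'bus'] (min_width=10, slack=1)
Line 4: ['plate'] (min_width=5, slack=6)
Line 5: ['progress'] (min_width=8, slack=3)
Line 6: ['why', 'large'] (min_width=9, slack=2)
Line 7: ['bread', 'metal'] (min_width=11, slack=0)
Line 8: ['tree'] (min_width=4, slack=7)
Line 9: ['journey'] (min_width=7, slack=4)
Line 10: ['content'] (min_width=7, slack=4)
Line 11: ['chapter'] (min_width=7, slack=4)

Answer: |sleepy     |
|microwave  |
|silver  bus|
|plate      |
|progress   |
|why   large|
|bread metal|
|tree       |
|journey    |
|content    |
|chapter    |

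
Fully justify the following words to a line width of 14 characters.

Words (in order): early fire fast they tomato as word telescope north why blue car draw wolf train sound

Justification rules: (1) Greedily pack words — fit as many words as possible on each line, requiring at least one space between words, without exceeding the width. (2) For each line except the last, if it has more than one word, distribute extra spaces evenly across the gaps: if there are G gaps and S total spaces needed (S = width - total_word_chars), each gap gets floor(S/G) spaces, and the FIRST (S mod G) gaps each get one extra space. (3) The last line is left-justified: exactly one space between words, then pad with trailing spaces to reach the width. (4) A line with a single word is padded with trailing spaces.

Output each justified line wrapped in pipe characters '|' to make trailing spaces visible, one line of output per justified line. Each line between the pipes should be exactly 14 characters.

Line 1: ['early', 'fire'] (min_width=10, slack=4)
Line 2: ['fast', 'they'] (min_width=9, slack=5)
Line 3: ['tomato', 'as', 'word'] (min_width=14, slack=0)
Line 4: ['telescope'] (min_width=9, slack=5)
Line 5: ['north', 'why', 'blue'] (min_width=14, slack=0)
Line 6: ['car', 'draw', 'wolf'] (min_width=13, slack=1)
Line 7: ['train', 'sound'] (min_width=11, slack=3)

Answer: |early     fire|
|fast      they|
|tomato as word|
|telescope     |
|north why blue|
|car  draw wolf|
|train sound   |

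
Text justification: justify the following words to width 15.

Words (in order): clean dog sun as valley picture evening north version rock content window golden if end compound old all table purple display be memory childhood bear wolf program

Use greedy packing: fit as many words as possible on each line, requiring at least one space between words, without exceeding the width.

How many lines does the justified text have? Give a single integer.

Answer: 12

Derivation:
Line 1: ['clean', 'dog', 'sun'] (min_width=13, slack=2)
Line 2: ['as', 'valley'] (min_width=9, slack=6)
Line 3: ['picture', 'evening'] (min_width=15, slack=0)
Line 4: ['north', 'version'] (min_width=13, slack=2)
Line 5: ['rock', 'content'] (min_width=12, slack=3)
Line 6: ['window', 'golden'] (min_width=13, slack=2)
Line 7: ['if', 'end', 'compound'] (min_width=15, slack=0)
Line 8: ['old', 'all', 'table'] (min_width=13, slack=2)
Line 9: ['purple', 'display'] (min_width=14, slack=1)
Line 10: ['be', 'memory'] (min_width=9, slack=6)
Line 11: ['childhood', 'bear'] (min_width=14, slack=1)
Line 12: ['wolf', 'program'] (min_width=12, slack=3)
Total lines: 12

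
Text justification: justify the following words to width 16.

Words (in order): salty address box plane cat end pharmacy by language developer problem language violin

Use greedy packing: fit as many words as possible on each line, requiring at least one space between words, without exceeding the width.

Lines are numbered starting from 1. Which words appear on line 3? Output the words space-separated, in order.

Line 1: ['salty', 'address'] (min_width=13, slack=3)
Line 2: ['box', 'plane', 'cat'] (min_width=13, slack=3)
Line 3: ['end', 'pharmacy', 'by'] (min_width=15, slack=1)
Line 4: ['language'] (min_width=8, slack=8)
Line 5: ['developer'] (min_width=9, slack=7)
Line 6: ['problem', 'language'] (min_width=16, slack=0)
Line 7: ['violin'] (min_width=6, slack=10)

Answer: end pharmacy by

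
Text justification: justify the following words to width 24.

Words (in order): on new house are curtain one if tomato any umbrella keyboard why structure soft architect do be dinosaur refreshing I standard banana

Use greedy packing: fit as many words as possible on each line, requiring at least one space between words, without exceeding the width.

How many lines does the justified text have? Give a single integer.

Line 1: ['on', 'new', 'house', 'are', 'curtain'] (min_width=24, slack=0)
Line 2: ['one', 'if', 'tomato', 'any'] (min_width=17, slack=7)
Line 3: ['umbrella', 'keyboard', 'why'] (min_width=21, slack=3)
Line 4: ['structure', 'soft', 'architect'] (min_width=24, slack=0)
Line 5: ['do', 'be', 'dinosaur'] (min_width=14, slack=10)
Line 6: ['refreshing', 'I', 'standard'] (min_width=21, slack=3)
Line 7: ['banana'] (min_width=6, slack=18)
Total lines: 7

Answer: 7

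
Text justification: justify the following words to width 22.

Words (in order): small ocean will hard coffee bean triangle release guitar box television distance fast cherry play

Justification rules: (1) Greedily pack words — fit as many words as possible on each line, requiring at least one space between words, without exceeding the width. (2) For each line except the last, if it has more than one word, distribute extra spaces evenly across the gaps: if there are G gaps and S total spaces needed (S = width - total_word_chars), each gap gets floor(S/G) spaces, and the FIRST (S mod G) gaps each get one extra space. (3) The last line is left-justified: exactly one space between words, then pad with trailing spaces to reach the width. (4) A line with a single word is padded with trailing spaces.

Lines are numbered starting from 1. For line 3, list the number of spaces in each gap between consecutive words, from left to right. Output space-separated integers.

Line 1: ['small', 'ocean', 'will', 'hard'] (min_width=21, slack=1)
Line 2: ['coffee', 'bean', 'triangle'] (min_width=20, slack=2)
Line 3: ['release', 'guitar', 'box'] (min_width=18, slack=4)
Line 4: ['television', 'distance'] (min_width=19, slack=3)
Line 5: ['fast', 'cherry', 'play'] (min_width=16, slack=6)

Answer: 3 3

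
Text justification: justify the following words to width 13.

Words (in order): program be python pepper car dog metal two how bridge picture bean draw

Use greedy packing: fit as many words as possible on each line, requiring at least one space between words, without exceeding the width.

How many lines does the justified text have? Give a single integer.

Line 1: ['program', 'be'] (min_width=10, slack=3)
Line 2: ['python', 'pepper'] (min_width=13, slack=0)
Line 3: ['car', 'dog', 'metal'] (min_width=13, slack=0)
Line 4: ['two', 'how'] (min_width=7, slack=6)
Line 5: ['bridge'] (min_width=6, slack=7)
Line 6: ['picture', 'bean'] (min_width=12, slack=1)
Line 7: ['draw'] (min_width=4, slack=9)
Total lines: 7

Answer: 7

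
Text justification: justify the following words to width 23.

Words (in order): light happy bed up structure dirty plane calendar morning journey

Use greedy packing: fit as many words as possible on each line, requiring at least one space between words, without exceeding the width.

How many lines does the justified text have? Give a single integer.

Line 1: ['light', 'happy', 'bed', 'up'] (min_width=18, slack=5)
Line 2: ['structure', 'dirty', 'plane'] (min_width=21, slack=2)
Line 3: ['calendar', 'morning'] (min_width=16, slack=7)
Line 4: ['journey'] (min_width=7, slack=16)
Total lines: 4

Answer: 4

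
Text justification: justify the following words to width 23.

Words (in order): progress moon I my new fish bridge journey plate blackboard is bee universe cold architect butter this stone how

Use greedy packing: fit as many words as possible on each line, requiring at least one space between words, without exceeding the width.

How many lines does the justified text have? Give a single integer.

Line 1: ['progress', 'moon', 'I', 'my', 'new'] (min_width=22, slack=1)
Line 2: ['fish', 'bridge', 'journey'] (min_width=19, slack=4)
Line 3: ['plate', 'blackboard', 'is', 'bee'] (min_width=23, slack=0)
Line 4: ['universe', 'cold', 'architect'] (min_width=23, slack=0)
Line 5: ['butter', 'this', 'stone', 'how'] (min_width=21, slack=2)
Total lines: 5

Answer: 5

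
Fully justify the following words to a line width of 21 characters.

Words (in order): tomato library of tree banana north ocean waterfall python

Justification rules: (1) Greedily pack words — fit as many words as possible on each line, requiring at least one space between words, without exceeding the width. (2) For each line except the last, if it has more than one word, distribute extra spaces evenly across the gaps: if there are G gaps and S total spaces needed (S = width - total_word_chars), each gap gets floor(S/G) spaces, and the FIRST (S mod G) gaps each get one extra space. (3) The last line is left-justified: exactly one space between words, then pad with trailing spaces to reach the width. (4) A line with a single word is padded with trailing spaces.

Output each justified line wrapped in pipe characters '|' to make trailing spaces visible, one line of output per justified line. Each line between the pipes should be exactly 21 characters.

Line 1: ['tomato', 'library', 'of'] (min_width=17, slack=4)
Line 2: ['tree', 'banana', 'north'] (min_width=17, slack=4)
Line 3: ['ocean', 'waterfall'] (min_width=15, slack=6)
Line 4: ['python'] (min_width=6, slack=15)

Answer: |tomato   library   of|
|tree   banana   north|
|ocean       waterfall|
|python               |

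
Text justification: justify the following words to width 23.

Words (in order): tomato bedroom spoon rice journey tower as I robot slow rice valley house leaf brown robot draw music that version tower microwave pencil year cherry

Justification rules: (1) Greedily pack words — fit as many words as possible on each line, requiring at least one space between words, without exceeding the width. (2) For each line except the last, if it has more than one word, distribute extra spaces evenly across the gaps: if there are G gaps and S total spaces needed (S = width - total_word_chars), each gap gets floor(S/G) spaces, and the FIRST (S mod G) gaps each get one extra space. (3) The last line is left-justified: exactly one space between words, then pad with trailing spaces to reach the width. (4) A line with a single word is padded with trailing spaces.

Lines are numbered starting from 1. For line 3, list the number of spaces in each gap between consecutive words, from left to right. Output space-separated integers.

Answer: 2 1 1

Derivation:
Line 1: ['tomato', 'bedroom', 'spoon'] (min_width=20, slack=3)
Line 2: ['rice', 'journey', 'tower', 'as', 'I'] (min_width=23, slack=0)
Line 3: ['robot', 'slow', 'rice', 'valley'] (min_width=22, slack=1)
Line 4: ['house', 'leaf', 'brown', 'robot'] (min_width=22, slack=1)
Line 5: ['draw', 'music', 'that', 'version'] (min_width=23, slack=0)
Line 6: ['tower', 'microwave', 'pencil'] (min_width=22, slack=1)
Line 7: ['year', 'cherry'] (min_width=11, slack=12)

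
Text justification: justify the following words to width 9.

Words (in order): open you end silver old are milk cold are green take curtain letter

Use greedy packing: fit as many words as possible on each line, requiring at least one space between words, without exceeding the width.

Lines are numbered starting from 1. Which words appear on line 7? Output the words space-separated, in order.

Answer: take

Derivation:
Line 1: ['open', 'you'] (min_width=8, slack=1)
Line 2: ['end'] (min_width=3, slack=6)
Line 3: ['silver'] (min_width=6, slack=3)
Line 4: ['old', 'are'] (min_width=7, slack=2)
Line 5: ['milk', 'cold'] (min_width=9, slack=0)
Line 6: ['are', 'green'] (min_width=9, slack=0)
Line 7: ['take'] (min_width=4, slack=5)
Line 8: ['curtain'] (min_width=7, slack=2)
Line 9: ['letter'] (min_width=6, slack=3)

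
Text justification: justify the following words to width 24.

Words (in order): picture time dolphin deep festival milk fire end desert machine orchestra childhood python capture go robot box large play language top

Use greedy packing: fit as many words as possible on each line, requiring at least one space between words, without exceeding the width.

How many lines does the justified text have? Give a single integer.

Answer: 7

Derivation:
Line 1: ['picture', 'time', 'dolphin'] (min_width=20, slack=4)
Line 2: ['deep', 'festival', 'milk', 'fire'] (min_width=23, slack=1)
Line 3: ['end', 'desert', 'machine'] (min_width=18, slack=6)
Line 4: ['orchestra', 'childhood'] (min_width=19, slack=5)
Line 5: ['python', 'capture', 'go', 'robot'] (min_width=23, slack=1)
Line 6: ['box', 'large', 'play', 'language'] (min_width=23, slack=1)
Line 7: ['top'] (min_width=3, slack=21)
Total lines: 7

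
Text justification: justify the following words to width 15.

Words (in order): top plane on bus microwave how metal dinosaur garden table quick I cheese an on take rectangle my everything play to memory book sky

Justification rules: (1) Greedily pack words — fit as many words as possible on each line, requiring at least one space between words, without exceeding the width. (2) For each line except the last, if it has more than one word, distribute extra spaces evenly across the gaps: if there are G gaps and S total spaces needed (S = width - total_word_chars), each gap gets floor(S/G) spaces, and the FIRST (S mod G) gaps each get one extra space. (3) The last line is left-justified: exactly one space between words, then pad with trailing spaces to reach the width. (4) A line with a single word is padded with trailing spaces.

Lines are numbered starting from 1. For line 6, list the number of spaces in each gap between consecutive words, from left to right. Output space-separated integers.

Line 1: ['top', 'plane', 'on'] (min_width=12, slack=3)
Line 2: ['bus', 'microwave'] (min_width=13, slack=2)
Line 3: ['how', 'metal'] (min_width=9, slack=6)
Line 4: ['dinosaur', 'garden'] (min_width=15, slack=0)
Line 5: ['table', 'quick', 'I'] (min_width=13, slack=2)
Line 6: ['cheese', 'an', 'on'] (min_width=12, slack=3)
Line 7: ['take', 'rectangle'] (min_width=14, slack=1)
Line 8: ['my', 'everything'] (min_width=13, slack=2)
Line 9: ['play', 'to', 'memory'] (min_width=14, slack=1)
Line 10: ['book', 'sky'] (min_width=8, slack=7)

Answer: 3 2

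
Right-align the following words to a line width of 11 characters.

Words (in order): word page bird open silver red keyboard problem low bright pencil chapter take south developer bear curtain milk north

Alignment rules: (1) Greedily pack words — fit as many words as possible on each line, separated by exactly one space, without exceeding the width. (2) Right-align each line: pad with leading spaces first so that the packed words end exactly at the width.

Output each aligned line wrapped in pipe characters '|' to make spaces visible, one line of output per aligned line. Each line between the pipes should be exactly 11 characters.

Line 1: ['word', 'page'] (min_width=9, slack=2)
Line 2: ['bird', 'open'] (min_width=9, slack=2)
Line 3: ['silver', 'red'] (min_width=10, slack=1)
Line 4: ['keyboard'] (min_width=8, slack=3)
Line 5: ['problem', 'low'] (min_width=11, slack=0)
Line 6: ['bright'] (min_width=6, slack=5)
Line 7: ['pencil'] (min_width=6, slack=5)
Line 8: ['chapter'] (min_width=7, slack=4)
Line 9: ['take', 'south'] (min_width=10, slack=1)
Line 10: ['developer'] (min_width=9, slack=2)
Line 11: ['bear'] (min_width=4, slack=7)
Line 12: ['curtain'] (min_width=7, slack=4)
Line 13: ['milk', 'north'] (min_width=10, slack=1)

Answer: |  word page|
|  bird open|
| silver red|
|   keyboard|
|problem low|
|     bright|
|     pencil|
|    chapter|
| take south|
|  developer|
|       bear|
|    curtain|
| milk north|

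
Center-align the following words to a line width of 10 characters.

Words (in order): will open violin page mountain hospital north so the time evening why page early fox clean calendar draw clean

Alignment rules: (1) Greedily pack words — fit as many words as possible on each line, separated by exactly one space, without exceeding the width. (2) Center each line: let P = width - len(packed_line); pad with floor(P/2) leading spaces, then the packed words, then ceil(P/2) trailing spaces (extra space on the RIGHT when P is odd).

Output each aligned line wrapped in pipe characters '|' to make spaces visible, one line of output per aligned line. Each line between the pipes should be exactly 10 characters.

Answer: |will open |
|  violin  |
|   page   |
| mountain |
| hospital |
| north so |
| the time |
| evening  |
| why page |
|early fox |
|  clean   |
| calendar |
|draw clean|

Derivation:
Line 1: ['will', 'open'] (min_width=9, slack=1)
Line 2: ['violin'] (min_width=6, slack=4)
Line 3: ['page'] (min_width=4, slack=6)
Line 4: ['mountain'] (min_width=8, slack=2)
Line 5: ['hospital'] (min_width=8, slack=2)
Line 6: ['north', 'so'] (min_width=8, slack=2)
Line 7: ['the', 'time'] (min_width=8, slack=2)
Line 8: ['evening'] (min_width=7, slack=3)
Line 9: ['why', 'page'] (min_width=8, slack=2)
Line 10: ['early', 'fox'] (min_width=9, slack=1)
Line 11: ['clean'] (min_width=5, slack=5)
Line 12: ['calendar'] (min_width=8, slack=2)
Line 13: ['draw', 'clean'] (min_width=10, slack=0)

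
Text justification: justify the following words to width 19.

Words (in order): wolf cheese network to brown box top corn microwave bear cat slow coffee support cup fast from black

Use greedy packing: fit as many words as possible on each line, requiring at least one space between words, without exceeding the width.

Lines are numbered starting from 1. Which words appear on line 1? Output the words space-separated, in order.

Line 1: ['wolf', 'cheese', 'network'] (min_width=19, slack=0)
Line 2: ['to', 'brown', 'box', 'top'] (min_width=16, slack=3)
Line 3: ['corn', 'microwave', 'bear'] (min_width=19, slack=0)
Line 4: ['cat', 'slow', 'coffee'] (min_width=15, slack=4)
Line 5: ['support', 'cup', 'fast'] (min_width=16, slack=3)
Line 6: ['from', 'black'] (min_width=10, slack=9)

Answer: wolf cheese network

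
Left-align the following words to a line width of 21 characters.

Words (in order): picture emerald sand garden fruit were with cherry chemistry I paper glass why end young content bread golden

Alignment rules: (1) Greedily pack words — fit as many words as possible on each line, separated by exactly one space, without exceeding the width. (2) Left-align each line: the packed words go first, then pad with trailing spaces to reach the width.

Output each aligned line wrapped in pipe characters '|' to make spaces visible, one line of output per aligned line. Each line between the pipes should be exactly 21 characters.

Line 1: ['picture', 'emerald', 'sand'] (min_width=20, slack=1)
Line 2: ['garden', 'fruit', 'were'] (min_width=17, slack=4)
Line 3: ['with', 'cherry', 'chemistry'] (min_width=21, slack=0)
Line 4: ['I', 'paper', 'glass', 'why', 'end'] (min_width=21, slack=0)
Line 5: ['young', 'content', 'bread'] (min_width=19, slack=2)
Line 6: ['golden'] (min_width=6, slack=15)

Answer: |picture emerald sand |
|garden fruit were    |
|with cherry chemistry|
|I paper glass why end|
|young content bread  |
|golden               |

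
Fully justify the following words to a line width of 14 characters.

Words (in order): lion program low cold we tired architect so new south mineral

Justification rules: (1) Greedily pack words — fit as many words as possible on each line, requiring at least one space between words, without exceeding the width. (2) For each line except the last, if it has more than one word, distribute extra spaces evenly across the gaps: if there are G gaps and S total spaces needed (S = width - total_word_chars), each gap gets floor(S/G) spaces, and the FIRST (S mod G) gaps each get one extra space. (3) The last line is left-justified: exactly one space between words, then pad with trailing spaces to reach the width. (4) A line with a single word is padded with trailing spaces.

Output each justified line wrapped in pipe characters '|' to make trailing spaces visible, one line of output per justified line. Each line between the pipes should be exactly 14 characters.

Answer: |lion   program|
|low   cold  we|
|tired         |
|architect   so|
|new      south|
|mineral       |

Derivation:
Line 1: ['lion', 'program'] (min_width=12, slack=2)
Line 2: ['low', 'cold', 'we'] (min_width=11, slack=3)
Line 3: ['tired'] (min_width=5, slack=9)
Line 4: ['architect', 'so'] (min_width=12, slack=2)
Line 5: ['new', 'south'] (min_width=9, slack=5)
Line 6: ['mineral'] (min_width=7, slack=7)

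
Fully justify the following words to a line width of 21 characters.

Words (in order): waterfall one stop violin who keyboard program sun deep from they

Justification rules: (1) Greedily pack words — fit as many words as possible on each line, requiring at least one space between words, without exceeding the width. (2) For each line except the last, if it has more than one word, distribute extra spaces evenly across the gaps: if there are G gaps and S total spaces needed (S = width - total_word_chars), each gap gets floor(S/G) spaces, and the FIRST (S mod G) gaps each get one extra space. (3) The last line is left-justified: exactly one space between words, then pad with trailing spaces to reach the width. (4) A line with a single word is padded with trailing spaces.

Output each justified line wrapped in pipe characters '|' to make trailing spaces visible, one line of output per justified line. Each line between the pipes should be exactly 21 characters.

Line 1: ['waterfall', 'one', 'stop'] (min_width=18, slack=3)
Line 2: ['violin', 'who', 'keyboard'] (min_width=19, slack=2)
Line 3: ['program', 'sun', 'deep', 'from'] (min_width=21, slack=0)
Line 4: ['they'] (min_width=4, slack=17)

Answer: |waterfall   one  stop|
|violin  who  keyboard|
|program sun deep from|
|they                 |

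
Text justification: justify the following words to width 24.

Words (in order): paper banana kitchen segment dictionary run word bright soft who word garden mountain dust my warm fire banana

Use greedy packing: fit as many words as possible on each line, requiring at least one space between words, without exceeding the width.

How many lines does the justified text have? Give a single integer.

Line 1: ['paper', 'banana', 'kitchen'] (min_width=20, slack=4)
Line 2: ['segment', 'dictionary', 'run'] (min_width=22, slack=2)
Line 3: ['word', 'bright', 'soft', 'who'] (min_width=20, slack=4)
Line 4: ['word', 'garden', 'mountain'] (min_width=20, slack=4)
Line 5: ['dust', 'my', 'warm', 'fire', 'banana'] (min_width=24, slack=0)
Total lines: 5

Answer: 5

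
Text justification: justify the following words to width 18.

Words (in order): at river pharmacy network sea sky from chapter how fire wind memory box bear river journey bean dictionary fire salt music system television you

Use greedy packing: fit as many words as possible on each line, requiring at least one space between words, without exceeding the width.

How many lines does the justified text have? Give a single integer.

Answer: 9

Derivation:
Line 1: ['at', 'river', 'pharmacy'] (min_width=17, slack=1)
Line 2: ['network', 'sea', 'sky'] (min_width=15, slack=3)
Line 3: ['from', 'chapter', 'how'] (min_width=16, slack=2)
Line 4: ['fire', 'wind', 'memory'] (min_width=16, slack=2)
Line 5: ['box', 'bear', 'river'] (min_width=14, slack=4)
Line 6: ['journey', 'bean'] (min_width=12, slack=6)
Line 7: ['dictionary', 'fire'] (min_width=15, slack=3)
Line 8: ['salt', 'music', 'system'] (min_width=17, slack=1)
Line 9: ['television', 'you'] (min_width=14, slack=4)
Total lines: 9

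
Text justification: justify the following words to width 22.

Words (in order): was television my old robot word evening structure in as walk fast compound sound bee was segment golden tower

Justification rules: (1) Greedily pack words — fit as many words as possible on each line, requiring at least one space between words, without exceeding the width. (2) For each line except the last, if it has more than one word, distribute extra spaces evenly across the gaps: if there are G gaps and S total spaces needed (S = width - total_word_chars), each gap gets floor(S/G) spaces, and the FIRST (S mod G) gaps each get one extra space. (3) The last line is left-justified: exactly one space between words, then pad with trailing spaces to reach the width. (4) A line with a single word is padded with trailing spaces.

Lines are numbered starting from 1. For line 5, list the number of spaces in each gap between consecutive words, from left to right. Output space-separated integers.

Answer: 1 1 1

Derivation:
Line 1: ['was', 'television', 'my', 'old'] (min_width=21, slack=1)
Line 2: ['robot', 'word', 'evening'] (min_width=18, slack=4)
Line 3: ['structure', 'in', 'as', 'walk'] (min_width=20, slack=2)
Line 4: ['fast', 'compound', 'sound'] (min_width=19, slack=3)
Line 5: ['bee', 'was', 'segment', 'golden'] (min_width=22, slack=0)
Line 6: ['tower'] (min_width=5, slack=17)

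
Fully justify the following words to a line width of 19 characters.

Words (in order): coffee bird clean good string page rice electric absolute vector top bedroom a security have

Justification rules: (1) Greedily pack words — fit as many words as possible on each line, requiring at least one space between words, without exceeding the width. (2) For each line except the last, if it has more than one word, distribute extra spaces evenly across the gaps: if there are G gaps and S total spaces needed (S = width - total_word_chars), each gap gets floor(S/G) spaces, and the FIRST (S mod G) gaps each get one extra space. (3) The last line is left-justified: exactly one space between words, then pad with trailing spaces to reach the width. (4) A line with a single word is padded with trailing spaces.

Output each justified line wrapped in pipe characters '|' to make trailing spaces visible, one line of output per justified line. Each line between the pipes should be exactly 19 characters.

Line 1: ['coffee', 'bird', 'clean'] (min_width=17, slack=2)
Line 2: ['good', 'string', 'page'] (min_width=16, slack=3)
Line 3: ['rice', 'electric'] (min_width=13, slack=6)
Line 4: ['absolute', 'vector', 'top'] (min_width=19, slack=0)
Line 5: ['bedroom', 'a', 'security'] (min_width=18, slack=1)
Line 6: ['have'] (min_width=4, slack=15)

Answer: |coffee  bird  clean|
|good   string  page|
|rice       electric|
|absolute vector top|
|bedroom  a security|
|have               |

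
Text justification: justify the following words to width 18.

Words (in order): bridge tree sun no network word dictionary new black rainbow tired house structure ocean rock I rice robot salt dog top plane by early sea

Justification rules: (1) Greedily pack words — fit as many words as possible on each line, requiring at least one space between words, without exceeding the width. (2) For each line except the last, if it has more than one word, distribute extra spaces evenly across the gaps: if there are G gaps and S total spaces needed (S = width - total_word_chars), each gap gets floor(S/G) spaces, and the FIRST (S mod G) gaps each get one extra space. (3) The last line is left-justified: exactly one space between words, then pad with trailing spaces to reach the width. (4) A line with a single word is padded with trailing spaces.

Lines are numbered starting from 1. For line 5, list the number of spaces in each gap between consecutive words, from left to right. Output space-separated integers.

Answer: 8

Derivation:
Line 1: ['bridge', 'tree', 'sun', 'no'] (min_width=18, slack=0)
Line 2: ['network', 'word'] (min_width=12, slack=6)
Line 3: ['dictionary', 'new'] (min_width=14, slack=4)
Line 4: ['black', 'rainbow'] (min_width=13, slack=5)
Line 5: ['tired', 'house'] (min_width=11, slack=7)
Line 6: ['structure', 'ocean'] (min_width=15, slack=3)
Line 7: ['rock', 'I', 'rice', 'robot'] (min_width=17, slack=1)
Line 8: ['salt', 'dog', 'top', 'plane'] (min_width=18, slack=0)
Line 9: ['by', 'early', 'sea'] (min_width=12, slack=6)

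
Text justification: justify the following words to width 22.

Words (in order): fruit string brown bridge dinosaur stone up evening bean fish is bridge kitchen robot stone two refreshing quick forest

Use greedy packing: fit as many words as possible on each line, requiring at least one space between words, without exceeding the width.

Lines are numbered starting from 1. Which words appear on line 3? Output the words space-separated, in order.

Answer: up evening bean fish

Derivation:
Line 1: ['fruit', 'string', 'brown'] (min_width=18, slack=4)
Line 2: ['bridge', 'dinosaur', 'stone'] (min_width=21, slack=1)
Line 3: ['up', 'evening', 'bean', 'fish'] (min_width=20, slack=2)
Line 4: ['is', 'bridge', 'kitchen'] (min_width=17, slack=5)
Line 5: ['robot', 'stone', 'two'] (min_width=15, slack=7)
Line 6: ['refreshing', 'quick'] (min_width=16, slack=6)
Line 7: ['forest'] (min_width=6, slack=16)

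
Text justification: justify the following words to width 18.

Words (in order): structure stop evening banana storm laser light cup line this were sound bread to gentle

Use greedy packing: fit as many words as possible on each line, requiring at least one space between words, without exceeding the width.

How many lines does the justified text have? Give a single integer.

Line 1: ['structure', 'stop'] (min_width=14, slack=4)
Line 2: ['evening', 'banana'] (min_width=14, slack=4)
Line 3: ['storm', 'laser', 'light'] (min_width=17, slack=1)
Line 4: ['cup', 'line', 'this', 'were'] (min_width=18, slack=0)
Line 5: ['sound', 'bread', 'to'] (min_width=14, slack=4)
Line 6: ['gentle'] (min_width=6, slack=12)
Total lines: 6

Answer: 6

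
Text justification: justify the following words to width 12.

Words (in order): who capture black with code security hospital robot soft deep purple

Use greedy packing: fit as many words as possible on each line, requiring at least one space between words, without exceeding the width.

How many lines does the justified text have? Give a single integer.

Line 1: ['who', 'capture'] (min_width=11, slack=1)
Line 2: ['black', 'with'] (min_width=10, slack=2)
Line 3: ['code'] (min_width=4, slack=8)
Line 4: ['security'] (min_width=8, slack=4)
Line 5: ['hospital'] (min_width=8, slack=4)
Line 6: ['robot', 'soft'] (min_width=10, slack=2)
Line 7: ['deep', 'purple'] (min_width=11, slack=1)
Total lines: 7

Answer: 7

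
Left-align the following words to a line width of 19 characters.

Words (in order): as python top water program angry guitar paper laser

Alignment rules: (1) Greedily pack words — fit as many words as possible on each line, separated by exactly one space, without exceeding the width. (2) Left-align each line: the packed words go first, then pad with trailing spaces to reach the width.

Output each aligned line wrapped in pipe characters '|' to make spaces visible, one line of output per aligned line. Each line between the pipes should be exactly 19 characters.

Answer: |as python top water|
|program angry      |
|guitar paper laser |

Derivation:
Line 1: ['as', 'python', 'top', 'water'] (min_width=19, slack=0)
Line 2: ['program', 'angry'] (min_width=13, slack=6)
Line 3: ['guitar', 'paper', 'laser'] (min_width=18, slack=1)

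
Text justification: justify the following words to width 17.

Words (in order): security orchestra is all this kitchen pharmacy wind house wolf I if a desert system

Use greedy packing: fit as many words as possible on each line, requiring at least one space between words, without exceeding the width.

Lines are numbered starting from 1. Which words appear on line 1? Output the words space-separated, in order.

Line 1: ['security'] (min_width=8, slack=9)
Line 2: ['orchestra', 'is', 'all'] (min_width=16, slack=1)
Line 3: ['this', 'kitchen'] (min_width=12, slack=5)
Line 4: ['pharmacy', 'wind'] (min_width=13, slack=4)
Line 5: ['house', 'wolf', 'I', 'if', 'a'] (min_width=17, slack=0)
Line 6: ['desert', 'system'] (min_width=13, slack=4)

Answer: security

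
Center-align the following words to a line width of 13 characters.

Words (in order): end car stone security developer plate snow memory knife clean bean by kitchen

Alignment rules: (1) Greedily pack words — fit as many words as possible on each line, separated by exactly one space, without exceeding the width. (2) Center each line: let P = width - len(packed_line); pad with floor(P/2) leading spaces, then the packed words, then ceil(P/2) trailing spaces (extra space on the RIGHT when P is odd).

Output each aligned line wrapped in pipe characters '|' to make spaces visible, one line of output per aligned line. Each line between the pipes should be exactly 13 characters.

Answer: |end car stone|
|  security   |
|  developer  |
| plate snow  |
|memory knife |
|clean bean by|
|   kitchen   |

Derivation:
Line 1: ['end', 'car', 'stone'] (min_width=13, slack=0)
Line 2: ['security'] (min_width=8, slack=5)
Line 3: ['developer'] (min_width=9, slack=4)
Line 4: ['plate', 'snow'] (min_width=10, slack=3)
Line 5: ['memory', 'knife'] (min_width=12, slack=1)
Line 6: ['clean', 'bean', 'by'] (min_width=13, slack=0)
Line 7: ['kitchen'] (min_width=7, slack=6)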